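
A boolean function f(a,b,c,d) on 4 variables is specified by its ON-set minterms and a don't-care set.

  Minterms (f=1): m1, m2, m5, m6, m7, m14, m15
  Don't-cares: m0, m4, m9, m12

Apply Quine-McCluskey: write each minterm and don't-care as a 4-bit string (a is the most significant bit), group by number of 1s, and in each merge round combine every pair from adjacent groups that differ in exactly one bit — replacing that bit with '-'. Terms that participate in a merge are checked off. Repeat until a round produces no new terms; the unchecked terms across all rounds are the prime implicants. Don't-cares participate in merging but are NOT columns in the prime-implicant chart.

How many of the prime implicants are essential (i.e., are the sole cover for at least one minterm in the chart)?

[col 0] 0000*, 0001*, 0010*, 0100*, 0101*, 0110*, 0111*, 1001*, 1100*, 1110*, 1111*
[col 1] -001, -100*, -110*, -111*, 0-00*, 0-01*, 0-10*, 00-0*, 000-*, 01-0*, 01-1*, 010-*, 011-*, 11-0*, 111-*
[col 2] -1-0, -11-, 0--0, 0-0-, 01--
Prime implicants: -001, -1-0, -11-, 0--0, 0-0-, 01--
PI chart (minterm → PIs covering it):
  1 | -001,0-0-
  2 | 0--0  (sole → essential)
  5 | 0-0-,01--
  6 | -1-0,-11-,0--0,01--
  7 | -11-,01--
  14 | -1-0,-11-
  15 | -11-  (sole → essential)
Essential prime implicants: -11-, 0--0

2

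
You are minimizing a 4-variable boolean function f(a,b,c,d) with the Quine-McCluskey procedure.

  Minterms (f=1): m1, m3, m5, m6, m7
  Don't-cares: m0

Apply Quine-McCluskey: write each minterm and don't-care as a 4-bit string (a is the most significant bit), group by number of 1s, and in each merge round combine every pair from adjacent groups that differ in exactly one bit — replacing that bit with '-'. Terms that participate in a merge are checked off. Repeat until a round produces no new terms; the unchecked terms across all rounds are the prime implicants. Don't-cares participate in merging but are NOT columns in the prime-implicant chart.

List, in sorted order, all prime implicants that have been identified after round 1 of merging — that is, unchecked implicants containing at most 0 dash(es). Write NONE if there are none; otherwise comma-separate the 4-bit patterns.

size-2^0 implicants → 0000(✓)  0001(✓)  0011(✓)  0101(✓)  0110(✓)  0111(✓)
size-2^1 implicants → 0-01(✓)  0-11(✓)  00-1(✓)  000-  01-1(✓)  011-
size-2^2 implicants → 0--1
Unchecked terms (primes): 0--1, 000-, 011-

NONE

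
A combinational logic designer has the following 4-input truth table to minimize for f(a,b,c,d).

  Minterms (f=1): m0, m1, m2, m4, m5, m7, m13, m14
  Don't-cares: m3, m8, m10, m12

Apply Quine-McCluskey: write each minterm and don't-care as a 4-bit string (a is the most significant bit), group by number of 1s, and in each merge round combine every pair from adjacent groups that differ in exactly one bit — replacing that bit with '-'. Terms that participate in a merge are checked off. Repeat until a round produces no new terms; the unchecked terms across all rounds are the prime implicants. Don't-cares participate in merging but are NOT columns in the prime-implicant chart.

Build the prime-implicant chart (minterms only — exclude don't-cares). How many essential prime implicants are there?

Round 0: 0000✓ 0001✓ 0010✓ 0011✓ 0100✓ 0101✓ 0111✓ 1000✓ 1010✓ 1100✓ 1101✓ 1110✓
Round 1: -000✓ -010✓ -100✓ -101✓ 0-00✓ 0-01✓ 0-11✓ 00-0✓ 00-1✓ 000-✓ 001-✓ 01-1✓ 010-✓ 1-00✓ 1-10✓ 10-0✓ 11-0✓ 110-✓
Round 2: --00 -0-0 -10- 0--1 0-0- 00-- 1--0
PIs = {--00, -0-0, -10-, 0--1, 0-0-, 00--, 1--0}
Coverage chart:
  m0: --00,-0-0,0-0-,00--
  m1: 0--1,0-0-,00--
  m2: -0-0,00--
  m4: --00,-10-,0-0-
  m5: -10-,0--1,0-0-
  m7: 0--1 ←essential
  m13: -10- ←essential
  m14: 1--0 ←essential
Essential: -10-, 0--1, 1--0

3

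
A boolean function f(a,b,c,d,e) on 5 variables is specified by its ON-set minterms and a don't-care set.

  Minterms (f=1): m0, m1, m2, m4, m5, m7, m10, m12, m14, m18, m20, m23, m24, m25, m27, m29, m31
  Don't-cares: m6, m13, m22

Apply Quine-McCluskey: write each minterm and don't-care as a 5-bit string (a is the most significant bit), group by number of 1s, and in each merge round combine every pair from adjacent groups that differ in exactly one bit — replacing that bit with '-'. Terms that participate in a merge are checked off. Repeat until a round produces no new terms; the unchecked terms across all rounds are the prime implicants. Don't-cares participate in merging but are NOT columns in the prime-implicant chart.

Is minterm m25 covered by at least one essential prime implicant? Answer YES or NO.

YES

[col 0] 00000*, 00001*, 00010*, 00100*, 00101*, 00110*, 00111*, 01010*, 01100*, 01101*, 01110*, 10010*, 10100*, 10110*, 10111*, 11000*, 11001*, 11011*, 11101*, 11111*
[col 1] -0010*, -0100*, -0110*, -0111*, -1101, 0-010*, 0-100*, 0-101*, 0-110*, 00-00*, 00-01*, 00-10*, 000-0*, 0000-*, 001-0*, 001-1*, 0010-*, 0011-*, 01-10*, 011-0*, 0110-*, 1-111, 10-10*, 101-0*, 1011-*, 11-01*, 11-11*, 110-1*, 1100-, 111-1*
[col 2] -0-10, -01-0, -011-, 0--10, 0-1-0, 0-10-, 00--0, 00-0-, 001--, 11--1
Prime implicants: -0-10, -01-0, -011-, -1101, 0--10, 0-1-0, 0-10-, 00--0, 00-0-, 001--, 1-111, 11--1, 1100-
PI chart (minterm → PIs covering it):
  0 | 00--0,00-0-
  1 | 00-0-  (sole → essential)
  2 | -0-10,0--10,00--0
  4 | -01-0,0-1-0,0-10-,00--0,00-0-,001--
  5 | 0-10-,00-0-,001--
  7 | -011-,001--
  10 | 0--10  (sole → essential)
  12 | 0-1-0,0-10-
  14 | 0--10,0-1-0
  18 | -0-10  (sole → essential)
  20 | -01-0  (sole → essential)
  23 | -011-,1-111
  24 | 1100-  (sole → essential)
  25 | 11--1,1100-
  27 | 11--1  (sole → essential)
  29 | -1101,11--1
  31 | 1-111,11--1
Essential prime implicants: -0-10, -01-0, 0--10, 00-0-, 11--1, 1100-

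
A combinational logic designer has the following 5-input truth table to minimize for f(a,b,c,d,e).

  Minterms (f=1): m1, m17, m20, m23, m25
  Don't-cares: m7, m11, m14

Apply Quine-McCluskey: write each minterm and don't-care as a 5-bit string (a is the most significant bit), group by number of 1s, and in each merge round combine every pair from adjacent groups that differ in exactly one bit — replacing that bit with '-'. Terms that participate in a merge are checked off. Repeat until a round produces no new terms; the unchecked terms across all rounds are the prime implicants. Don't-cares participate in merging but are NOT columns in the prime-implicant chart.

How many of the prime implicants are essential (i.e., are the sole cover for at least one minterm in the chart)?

4

size-2^0 implicants → 00001(✓)  00111(✓)  01011  01110  10001(✓)  10100  10111(✓)  11001(✓)
size-2^1 implicants → -0001  -0111  1-001
Unchecked terms (primes): -0001, -0111, 01011, 01110, 1-001, 10100
Minterm coverage:
  m1 ⊆ -0001 [E]
  m17 ⊆ -0001,1-001
  m20 ⊆ 10100 [E]
  m23 ⊆ -0111 [E]
  m25 ⊆ 1-001 [E]
E = {-0001, -0111, 1-001, 10100}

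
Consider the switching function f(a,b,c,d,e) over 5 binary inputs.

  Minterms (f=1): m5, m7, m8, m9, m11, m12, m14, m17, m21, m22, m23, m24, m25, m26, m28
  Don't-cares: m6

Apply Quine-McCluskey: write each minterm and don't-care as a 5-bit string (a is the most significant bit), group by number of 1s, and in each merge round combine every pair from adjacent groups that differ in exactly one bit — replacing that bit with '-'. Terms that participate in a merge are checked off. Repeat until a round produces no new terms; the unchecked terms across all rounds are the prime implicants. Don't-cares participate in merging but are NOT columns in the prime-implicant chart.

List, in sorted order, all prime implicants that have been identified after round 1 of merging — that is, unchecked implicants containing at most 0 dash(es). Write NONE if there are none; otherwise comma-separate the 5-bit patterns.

[col 0] 00101*, 00110*, 00111*, 01000*, 01001*, 01011*, 01100*, 01110*, 10001*, 10101*, 10110*, 10111*, 11000*, 11001*, 11010*, 11100*
[col 1] -0101*, -0110*, -0111*, -1000*, -1001*, -1100*, 0-110, 001-1*, 0011-*, 01-00*, 010-1, 0100-*, 011-0, 1-001, 10-01, 101-1*, 1011-*, 11-00*, 110-0, 1100-*
[col 2] -01-1, -011-, -1-00, -100-
Prime implicants: -01-1, -011-, -1-00, -100-, 0-110, 010-1, 011-0, 1-001, 10-01, 110-0

NONE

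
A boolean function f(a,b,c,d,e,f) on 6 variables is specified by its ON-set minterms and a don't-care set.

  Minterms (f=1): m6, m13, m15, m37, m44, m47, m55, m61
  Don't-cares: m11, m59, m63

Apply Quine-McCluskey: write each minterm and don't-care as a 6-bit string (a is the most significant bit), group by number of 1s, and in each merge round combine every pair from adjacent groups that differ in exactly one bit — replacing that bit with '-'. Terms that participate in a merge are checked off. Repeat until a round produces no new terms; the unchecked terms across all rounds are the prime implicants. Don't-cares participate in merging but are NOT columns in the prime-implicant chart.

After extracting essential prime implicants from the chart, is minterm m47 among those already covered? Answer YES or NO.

Round 0: 000110 001011✓ 001101✓ 001111✓ 100101 101100 101111✓ 110111✓ 111011✓ 111101✓ 111111✓
Round 1: -01111 001-11 0011-1 1-1111 11-111 111-11 1111-1
PIs = {-01111, 000110, 001-11, 0011-1, 1-1111, 100101, 101100, 11-111, 111-11, 1111-1}
Coverage chart:
  m6: 000110 ←essential
  m13: 0011-1 ←essential
  m15: -01111,001-11,0011-1
  m37: 100101 ←essential
  m44: 101100 ←essential
  m47: -01111,1-1111
  m55: 11-111 ←essential
  m61: 1111-1 ←essential
Essential: 000110, 0011-1, 100101, 101100, 11-111, 1111-1

NO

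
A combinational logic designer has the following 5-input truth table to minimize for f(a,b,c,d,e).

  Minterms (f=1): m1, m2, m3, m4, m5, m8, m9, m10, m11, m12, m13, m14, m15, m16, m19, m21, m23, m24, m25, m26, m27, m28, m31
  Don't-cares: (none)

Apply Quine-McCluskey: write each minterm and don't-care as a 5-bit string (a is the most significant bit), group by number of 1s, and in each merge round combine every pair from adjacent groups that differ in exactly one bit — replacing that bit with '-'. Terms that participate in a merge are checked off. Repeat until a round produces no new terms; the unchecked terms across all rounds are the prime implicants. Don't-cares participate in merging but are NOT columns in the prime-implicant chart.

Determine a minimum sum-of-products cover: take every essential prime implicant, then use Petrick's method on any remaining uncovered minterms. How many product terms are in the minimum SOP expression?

Round 0: 00001✓ 00010✓ 00011✓ 00100✓ 00101✓ 01000✓ 01001✓ 01010✓ 01011✓ 01100✓ 01101✓ 01110✓ 01111✓ 10000✓ 10011✓ 10101✓ 10111✓ 11000✓ 11001✓ 11010✓ 11011✓ 11100✓ 11111✓
Round 1: -0011✓ -0101 -1000✓ -1001✓ -1010✓ -1011✓ -1100✓ -1111✓ 0-001✓ 0-010✓ 0-011✓ 0-100✓ 0-101✓ 00-01✓ 000-1✓ 0001-✓ 0010-✓ 01-00✓ 01-01✓ 01-10✓ 01-11✓ 010-0✓ 010-1✓ 0100-✓ 0101-✓ 011-0✓ 011-1✓ 0110-✓ 0111-✓ 1-000 1-011✓ 1-111✓ 10-11✓ 101-1 11-00✓ 11-11✓ 110-0✓ 110-1✓ 1100-✓ 1101-✓
Round 2: --011 -1-00 -1-11 -10-0✓ -10-1✓ -100-✓ -101-✓ 0--01 0-0-1 0-01- 0-10- 01--0✓ 01--1✓ 01-0-✓ 01-1-✓ 010--✓ 011--✓ 1--11 110--✓
Round 3: -10-- 01---
PIs = {--011, -0101, -1-00, -1-11, -10--, 0--01, 0-0-1, 0-01-, 0-10-, 01---, 1--11, 1-000, 101-1}
Coverage chart:
  m1: 0--01,0-0-1
  m2: 0-01- ←essential
  m3: --011,0-0-1,0-01-
  m4: 0-10- ←essential
  m5: -0101,0--01,0-10-
  m8: -1-00,-10--,01---
  m9: -10--,0--01,0-0-1,01---
  m10: -10--,0-01-,01---
  m11: --011,-1-11,-10--,0-0-1,0-01-,01---
  m12: -1-00,0-10-,01---
  m13: 0--01,0-10-,01---
  m14: 01--- ←essential
  m15: -1-11,01---
  m16: 1-000 ←essential
  m19: --011,1--11
  m21: -0101,101-1
  m23: 1--11,101-1
  m24: -1-00,-10--,1-000
  m25: -10-- ←essential
  m26: -10-- ←essential
  m27: --011,-1-11,-10--,1--11
  m28: -1-00 ←essential
  m31: -1-11,1--11
Essential: -1-00, -10--, 0-01-, 0-10-, 01---, 1-000
Petrick residual → -0101, 0--01, 1--11
Min cover (9 terms): b'cd'e + bd'e' + bc' + a'd'e + a'c'd + a'cd' + a'b + ade + ac'd'e'

9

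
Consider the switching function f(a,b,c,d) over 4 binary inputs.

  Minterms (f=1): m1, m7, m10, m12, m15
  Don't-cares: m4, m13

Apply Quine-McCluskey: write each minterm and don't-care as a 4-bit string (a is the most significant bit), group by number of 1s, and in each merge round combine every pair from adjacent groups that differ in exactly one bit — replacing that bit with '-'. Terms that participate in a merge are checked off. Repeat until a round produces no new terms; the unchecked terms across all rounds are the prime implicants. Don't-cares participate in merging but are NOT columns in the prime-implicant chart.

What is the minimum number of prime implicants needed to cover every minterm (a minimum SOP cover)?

size-2^0 implicants → 0001  0100(✓)  0111(✓)  1010  1100(✓)  1101(✓)  1111(✓)
size-2^1 implicants → -100  -111  11-1  110-
Unchecked terms (primes): -100, -111, 0001, 1010, 11-1, 110-
Minterm coverage:
  m1 ⊆ 0001 [E]
  m7 ⊆ -111 [E]
  m10 ⊆ 1010 [E]
  m12 ⊆ -100,110-
  m15 ⊆ -111,11-1
E = {-111, 0001, 1010}
Petrick residual → -100
Cover = bc'd' + bcd + a'b'c'd + ab'cd'  |cover|=4

4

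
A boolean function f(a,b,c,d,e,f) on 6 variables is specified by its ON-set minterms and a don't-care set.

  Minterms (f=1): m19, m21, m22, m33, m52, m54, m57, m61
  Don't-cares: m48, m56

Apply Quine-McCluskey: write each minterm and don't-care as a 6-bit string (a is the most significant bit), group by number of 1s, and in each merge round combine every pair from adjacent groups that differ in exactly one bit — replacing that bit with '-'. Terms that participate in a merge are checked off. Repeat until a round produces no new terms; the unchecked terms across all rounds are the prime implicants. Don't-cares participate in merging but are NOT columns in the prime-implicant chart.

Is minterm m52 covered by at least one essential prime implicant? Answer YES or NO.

NO

[col 0] 010011, 010101, 010110*, 100001, 110000*, 110100*, 110110*, 111000*, 111001*, 111101*
[col 1] -10110, 11-000, 110-00, 1101-0, 111-01, 11100-
Prime implicants: -10110, 010011, 010101, 100001, 11-000, 110-00, 1101-0, 111-01, 11100-
PI chart (minterm → PIs covering it):
  19 | 010011  (sole → essential)
  21 | 010101  (sole → essential)
  22 | -10110  (sole → essential)
  33 | 100001  (sole → essential)
  52 | 110-00,1101-0
  54 | -10110,1101-0
  57 | 111-01,11100-
  61 | 111-01  (sole → essential)
Essential prime implicants: -10110, 010011, 010101, 100001, 111-01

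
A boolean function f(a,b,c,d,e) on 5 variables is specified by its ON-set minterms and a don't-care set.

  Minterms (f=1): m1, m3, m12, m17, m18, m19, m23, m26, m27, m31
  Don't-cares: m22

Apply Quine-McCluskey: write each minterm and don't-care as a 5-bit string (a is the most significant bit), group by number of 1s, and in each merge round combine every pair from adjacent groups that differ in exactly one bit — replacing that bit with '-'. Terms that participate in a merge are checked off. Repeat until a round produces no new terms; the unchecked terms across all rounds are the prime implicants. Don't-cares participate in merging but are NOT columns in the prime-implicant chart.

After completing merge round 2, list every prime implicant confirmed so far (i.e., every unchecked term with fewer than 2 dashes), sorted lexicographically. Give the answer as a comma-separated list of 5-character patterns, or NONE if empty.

Round 0: 00001✓ 00011✓ 01100 10001✓ 10010✓ 10011✓ 10110✓ 10111✓ 11010✓ 11011✓ 11111✓
Round 1: -0001✓ -0011✓ 000-1✓ 1-010✓ 1-011✓ 1-111✓ 10-10✓ 10-11✓ 100-1✓ 1001-✓ 1011-✓ 11-11✓ 1101-✓
Round 2: -00-1 1--11 1-01- 10-1-
PIs = {-00-1, 01100, 1--11, 1-01-, 10-1-}

01100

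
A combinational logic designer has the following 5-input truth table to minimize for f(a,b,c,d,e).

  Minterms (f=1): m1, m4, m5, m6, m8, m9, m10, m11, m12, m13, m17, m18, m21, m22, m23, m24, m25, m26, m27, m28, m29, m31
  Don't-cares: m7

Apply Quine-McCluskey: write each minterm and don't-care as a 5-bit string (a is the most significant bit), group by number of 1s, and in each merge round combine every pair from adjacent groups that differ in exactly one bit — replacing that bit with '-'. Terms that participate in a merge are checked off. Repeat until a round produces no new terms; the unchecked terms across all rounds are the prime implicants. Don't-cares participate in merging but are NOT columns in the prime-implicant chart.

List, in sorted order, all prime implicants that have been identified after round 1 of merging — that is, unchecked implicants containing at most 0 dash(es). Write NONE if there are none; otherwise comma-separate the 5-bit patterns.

NONE

size-2^0 implicants → 00001(✓)  00100(✓)  00101(✓)  00110(✓)  00111(✓)  01000(✓)  01001(✓)  01010(✓)  01011(✓)  01100(✓)  01101(✓)  10001(✓)  10010(✓)  10101(✓)  10110(✓)  10111(✓)  11000(✓)  11001(✓)  11010(✓)  11011(✓)  11100(✓)  11101(✓)  11111(✓)
size-2^1 implicants → -0001(✓)  -0101(✓)  -0110(✓)  -0111(✓)  -1000(✓)  -1001(✓)  -1010(✓)  -1011(✓)  -1100(✓)  -1101(✓)  0-001(✓)  0-100(✓)  0-101(✓)  00-01(✓)  001-0(✓)  001-1(✓)  0010-(✓)  0011-(✓)  01-00(✓)  01-01(✓)  010-0(✓)  010-1(✓)  0100-(✓)  0101-(✓)  0110-(✓)  1-001(✓)  1-010  1-101(✓)  1-111(✓)  10-01(✓)  10-10  101-1(✓)  1011-(✓)  11-00(✓)  11-01(✓)  11-11(✓)  110-0(✓)  110-1(✓)  1100-(✓)  1101-(✓)  111-1(✓)  1110-(✓)
size-2^2 implicants → --001(✓)  --101(✓)  -0-01(✓)  -01-1  -011-  -1-00(✓)  -1-01(✓)  -10-0(✓)  -10-1(✓)  -100-(✓)  -101-(✓)  -110-(✓)  0--01(✓)  0-10-  001--  01-0-(✓)  010--(✓)  1--01(✓)  1-1-1  11--1  11-0-(✓)  110--(✓)
size-2^3 implicants → ---01  -1-0-  -10--
Unchecked terms (primes): ---01, -01-1, -011-, -1-0-, -10--, 0-10-, 001--, 1-010, 1-1-1, 10-10, 11--1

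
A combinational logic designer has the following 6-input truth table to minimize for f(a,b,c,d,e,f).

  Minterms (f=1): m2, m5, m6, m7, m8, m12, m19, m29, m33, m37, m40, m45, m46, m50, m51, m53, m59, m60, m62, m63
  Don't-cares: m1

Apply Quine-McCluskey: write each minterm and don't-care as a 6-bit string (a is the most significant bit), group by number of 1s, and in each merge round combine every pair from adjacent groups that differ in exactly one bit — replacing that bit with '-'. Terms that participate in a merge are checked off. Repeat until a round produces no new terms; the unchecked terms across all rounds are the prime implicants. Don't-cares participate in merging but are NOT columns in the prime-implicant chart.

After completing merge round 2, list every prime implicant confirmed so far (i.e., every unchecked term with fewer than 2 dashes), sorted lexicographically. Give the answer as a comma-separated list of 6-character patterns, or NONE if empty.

-01000, -10011, 000-10, 0001-1, 00011-, 001-00, 011101, 1-0101, 1-1110, 10-101, 11-011, 11001-, 111-11, 1111-0, 11111-

Round 0: 000001✓ 000010✓ 000101✓ 000110✓ 000111✓ 001000✓ 001100✓ 010011✓ 011101 100001✓ 100101✓ 101000✓ 101101✓ 101110✓ 110010✓ 110011✓ 110101✓ 111011✓ 111100✓ 111110✓ 111111✓
Round 1: -00001✓ -00101✓ -01000 -10011 000-01✓ 000-10 0001-1 00011- 001-00 1-0101 1-1110 10-101 100-01✓ 11-011 11001- 111-11 1111-0 11111-
Round 2: -00-01
PIs = {-00-01, -01000, -10011, 000-10, 0001-1, 00011-, 001-00, 011101, 1-0101, 1-1110, 10-101, 11-011, 11001-, 111-11, 1111-0, 11111-}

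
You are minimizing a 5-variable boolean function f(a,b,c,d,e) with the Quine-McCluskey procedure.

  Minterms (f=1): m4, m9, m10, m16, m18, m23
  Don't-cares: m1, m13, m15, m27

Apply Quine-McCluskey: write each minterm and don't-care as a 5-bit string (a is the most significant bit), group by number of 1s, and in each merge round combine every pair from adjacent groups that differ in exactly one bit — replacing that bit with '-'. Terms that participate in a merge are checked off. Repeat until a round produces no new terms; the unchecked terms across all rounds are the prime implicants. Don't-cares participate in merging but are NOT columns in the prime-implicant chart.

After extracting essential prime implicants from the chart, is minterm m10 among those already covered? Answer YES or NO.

[col 0] 00001*, 00100, 01001*, 01010, 01101*, 01111*, 10000*, 10010*, 10111, 11011
[col 1] 0-001, 01-01, 011-1, 100-0
Prime implicants: 0-001, 00100, 01-01, 01010, 011-1, 100-0, 10111, 11011
PI chart (minterm → PIs covering it):
  4 | 00100  (sole → essential)
  9 | 0-001,01-01
  10 | 01010  (sole → essential)
  16 | 100-0  (sole → essential)
  18 | 100-0  (sole → essential)
  23 | 10111  (sole → essential)
Essential prime implicants: 00100, 01010, 100-0, 10111

YES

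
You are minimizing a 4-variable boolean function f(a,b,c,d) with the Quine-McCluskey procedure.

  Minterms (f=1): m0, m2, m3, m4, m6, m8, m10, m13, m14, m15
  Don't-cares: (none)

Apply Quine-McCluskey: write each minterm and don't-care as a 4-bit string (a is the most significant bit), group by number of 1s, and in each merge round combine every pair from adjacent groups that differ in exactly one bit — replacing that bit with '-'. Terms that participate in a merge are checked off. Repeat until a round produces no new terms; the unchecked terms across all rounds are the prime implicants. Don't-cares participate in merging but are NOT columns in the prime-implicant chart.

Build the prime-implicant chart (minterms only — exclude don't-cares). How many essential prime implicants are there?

4

[col 0] 0000*, 0010*, 0011*, 0100*, 0110*, 1000*, 1010*, 1101*, 1110*, 1111*
[col 1] -000*, -010*, -110*, 0-00*, 0-10*, 00-0*, 001-, 01-0*, 1-10*, 10-0*, 11-1, 111-
[col 2] --10, -0-0, 0--0
Prime implicants: --10, -0-0, 0--0, 001-, 11-1, 111-
PI chart (minterm → PIs covering it):
  0 | -0-0,0--0
  2 | --10,-0-0,0--0,001-
  3 | 001-  (sole → essential)
  4 | 0--0  (sole → essential)
  6 | --10,0--0
  8 | -0-0  (sole → essential)
  10 | --10,-0-0
  13 | 11-1  (sole → essential)
  14 | --10,111-
  15 | 11-1,111-
Essential prime implicants: -0-0, 0--0, 001-, 11-1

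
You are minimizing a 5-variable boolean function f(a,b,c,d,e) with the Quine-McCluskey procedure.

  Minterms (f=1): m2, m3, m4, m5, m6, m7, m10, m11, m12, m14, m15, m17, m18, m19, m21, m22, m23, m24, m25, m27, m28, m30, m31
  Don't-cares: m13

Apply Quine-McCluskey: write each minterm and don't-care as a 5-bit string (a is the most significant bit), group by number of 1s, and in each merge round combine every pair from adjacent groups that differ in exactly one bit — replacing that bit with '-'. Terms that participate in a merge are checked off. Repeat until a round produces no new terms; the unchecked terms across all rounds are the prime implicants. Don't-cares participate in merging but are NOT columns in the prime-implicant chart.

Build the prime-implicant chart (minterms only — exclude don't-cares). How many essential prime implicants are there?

[col 0] 00010*, 00011*, 00100*, 00101*, 00110*, 00111*, 01010*, 01011*, 01100*, 01101*, 01110*, 01111*, 10001*, 10010*, 10011*, 10101*, 10110*, 10111*, 11000*, 11001*, 11011*, 11100*, 11110*, 11111*
[col 1] -0010*, -0011*, -0101*, -0110*, -0111*, -1011*, -1100*, -1110*, -1111*, 0-010*, 0-011*, 0-100*, 0-101*, 0-110*, 0-111*, 00-10*, 00-11*, 0001-*, 001-0*, 001-1*, 0010-*, 0011-*, 01-10*, 01-11*, 0101-*, 011-0*, 011-1*, 0110-*, 0111-*, 1-001*, 1-011*, 1-110*, 1-111*, 10-01*, 10-10*, 10-11*, 100-1*, 1001-*, 101-1*, 1011-*, 11-00, 11-11*, 110-1*, 1100-, 111-0*, 1111-*
[col 2] --011*, --110*, --111*, -0-10*, -0-11*, -001-*, -01-1, -011-*, -1-11*, -11-0, -111-*, 0--10*, 0--11*, 0-01-*, 0-1-0*, 0-1-1*, 0-10-*, 0-11-*, 00-1-*, 001--*, 01-1-*, 011--*, 1--11*, 1-0-1, 1-11-*, 10--1, 10-1-*
[col 3] ---11, --11-, -0-1-, 0--1-, 0-1--
Prime implicants: ---11, --11-, -0-1-, -01-1, -11-0, 0--1-, 0-1--, 1-0-1, 10--1, 11-00, 1100-
PI chart (minterm → PIs covering it):
  2 | -0-1-,0--1-
  3 | ---11,-0-1-,0--1-
  4 | 0-1--  (sole → essential)
  5 | -01-1,0-1--
  6 | --11-,-0-1-,0--1-,0-1--
  7 | ---11,--11-,-0-1-,-01-1,0--1-,0-1--
  10 | 0--1-  (sole → essential)
  11 | ---11,0--1-
  12 | -11-0,0-1--
  14 | --11-,-11-0,0--1-,0-1--
  15 | ---11,--11-,0--1-,0-1--
  17 | 1-0-1,10--1
  18 | -0-1-  (sole → essential)
  19 | ---11,-0-1-,1-0-1,10--1
  21 | -01-1,10--1
  22 | --11-,-0-1-
  23 | ---11,--11-,-0-1-,-01-1,10--1
  24 | 11-00,1100-
  25 | 1-0-1,1100-
  27 | ---11,1-0-1
  28 | -11-0,11-00
  30 | --11-,-11-0
  31 | ---11,--11-
Essential prime implicants: -0-1-, 0--1-, 0-1--

3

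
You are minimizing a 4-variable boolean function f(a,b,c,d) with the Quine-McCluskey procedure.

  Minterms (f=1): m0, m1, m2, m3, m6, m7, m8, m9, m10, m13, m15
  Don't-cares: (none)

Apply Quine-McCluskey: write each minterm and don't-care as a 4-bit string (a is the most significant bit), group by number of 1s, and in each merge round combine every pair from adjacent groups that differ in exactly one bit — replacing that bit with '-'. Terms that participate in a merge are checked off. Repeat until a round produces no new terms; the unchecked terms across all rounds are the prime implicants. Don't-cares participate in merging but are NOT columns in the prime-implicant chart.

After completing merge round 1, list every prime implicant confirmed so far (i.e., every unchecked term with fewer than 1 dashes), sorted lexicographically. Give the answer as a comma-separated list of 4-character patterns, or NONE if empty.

size-2^0 implicants → 0000(✓)  0001(✓)  0010(✓)  0011(✓)  0110(✓)  0111(✓)  1000(✓)  1001(✓)  1010(✓)  1101(✓)  1111(✓)
size-2^1 implicants → -000(✓)  -001(✓)  -010(✓)  -111  0-10(✓)  0-11(✓)  00-0(✓)  00-1(✓)  000-(✓)  001-(✓)  011-(✓)  1-01  10-0(✓)  100-(✓)  11-1
size-2^2 implicants → -0-0  -00-  0-1-  00--
Unchecked terms (primes): -0-0, -00-, -111, 0-1-, 00--, 1-01, 11-1

NONE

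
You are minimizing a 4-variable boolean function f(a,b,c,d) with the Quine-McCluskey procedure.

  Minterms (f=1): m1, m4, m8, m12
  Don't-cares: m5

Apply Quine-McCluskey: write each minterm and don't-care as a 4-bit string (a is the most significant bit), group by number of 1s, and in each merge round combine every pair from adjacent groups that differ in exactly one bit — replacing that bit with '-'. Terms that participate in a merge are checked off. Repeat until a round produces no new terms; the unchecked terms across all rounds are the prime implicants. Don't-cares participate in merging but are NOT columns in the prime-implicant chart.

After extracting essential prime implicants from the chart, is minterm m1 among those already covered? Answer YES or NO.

[col 0] 0001*, 0100*, 0101*, 1000*, 1100*
[col 1] -100, 0-01, 010-, 1-00
Prime implicants: -100, 0-01, 010-, 1-00
PI chart (minterm → PIs covering it):
  1 | 0-01  (sole → essential)
  4 | -100,010-
  8 | 1-00  (sole → essential)
  12 | -100,1-00
Essential prime implicants: 0-01, 1-00

YES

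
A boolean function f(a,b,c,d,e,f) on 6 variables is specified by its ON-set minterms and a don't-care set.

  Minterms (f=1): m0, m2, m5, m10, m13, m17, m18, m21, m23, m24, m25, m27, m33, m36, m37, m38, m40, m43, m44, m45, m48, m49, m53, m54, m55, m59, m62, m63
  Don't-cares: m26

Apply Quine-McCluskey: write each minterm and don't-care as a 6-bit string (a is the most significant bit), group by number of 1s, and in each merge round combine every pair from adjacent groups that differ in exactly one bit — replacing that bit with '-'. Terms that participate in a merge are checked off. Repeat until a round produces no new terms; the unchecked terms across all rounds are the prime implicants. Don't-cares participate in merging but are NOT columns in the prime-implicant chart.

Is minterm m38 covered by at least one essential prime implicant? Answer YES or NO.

NO

[col 0] 000000*, 000010*, 000101*, 001010*, 001101*, 010001*, 010010*, 010101*, 010111*, 011000*, 011001*, 011010*, 011011*, 100001*, 100100*, 100101*, 100110*, 101000*, 101011*, 101100*, 101101*, 110000*, 110001*, 110101*, 110110*, 110111*, 111011*, 111110*, 111111*
[col 1] -00101*, -01101*, -10001*, -10101*, -10111*, -11011, 0-0010*, 0-0101*, 0-1010*, 00-010*, 00-101*, 0000-0, 01-001, 01-010*, 010-01*, 0101-1*, 0110-0*, 0110-1*, 01100-*, 01101-*, 1-0001*, 1-0101*, 1-0110, 1-1011, 10-100*, 10-101*, 100-01*, 1001-0, 10010-*, 101-00, 10110-*, 11-110*, 11-111*, 110-01*, 11000-, 1101-1*, 11011-*, 111-11, 11111-*
[col 2] --0101, -0-101, -10-01, -101-1, 0--010, 0110--, 1-0-01, 10-10-, 11-11-
Prime implicants: --0101, -0-101, -10-01, -101-1, -11011, 0--010, 0000-0, 01-001, 0110--, 1-0-01, 1-0110, 1-1011, 10-10-, 1001-0, 101-00, 11-11-, 11000-, 111-11
PI chart (minterm → PIs covering it):
  0 | 0000-0  (sole → essential)
  2 | 0--010,0000-0
  5 | --0101,-0-101
  10 | 0--010  (sole → essential)
  13 | -0-101  (sole → essential)
  17 | -10-01,01-001
  18 | 0--010  (sole → essential)
  21 | --0101,-10-01,-101-1
  23 | -101-1  (sole → essential)
  24 | 0110--  (sole → essential)
  25 | 01-001,0110--
  27 | -11011,0110--
  33 | 1-0-01  (sole → essential)
  36 | 10-10-,1001-0
  37 | --0101,-0-101,1-0-01,10-10-
  38 | 1-0110,1001-0
  40 | 101-00  (sole → essential)
  43 | 1-1011  (sole → essential)
  44 | 10-10-,101-00
  45 | -0-101,10-10-
  48 | 11000-  (sole → essential)
  49 | -10-01,1-0-01,11000-
  53 | --0101,-10-01,-101-1,1-0-01
  54 | 1-0110,11-11-
  55 | -101-1,11-11-
  59 | -11011,1-1011,111-11
  62 | 11-11-  (sole → essential)
  63 | 11-11-,111-11
Essential prime implicants: -0-101, -101-1, 0--010, 0000-0, 0110--, 1-0-01, 1-1011, 101-00, 11-11-, 11000-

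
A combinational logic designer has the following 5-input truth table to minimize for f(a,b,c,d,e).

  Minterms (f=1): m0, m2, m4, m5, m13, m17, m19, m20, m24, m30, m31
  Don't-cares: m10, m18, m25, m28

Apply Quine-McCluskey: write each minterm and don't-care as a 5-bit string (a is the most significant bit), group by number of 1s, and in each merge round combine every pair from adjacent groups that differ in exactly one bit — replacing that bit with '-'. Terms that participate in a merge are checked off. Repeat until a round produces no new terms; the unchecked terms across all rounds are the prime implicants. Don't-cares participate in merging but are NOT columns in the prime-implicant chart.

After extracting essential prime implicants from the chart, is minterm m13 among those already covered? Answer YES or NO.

Round 0: 00000✓ 00010✓ 00100✓ 00101✓ 01010✓ 01101✓ 10001✓ 10010✓ 10011✓ 10100✓ 11000✓ 11001✓ 11100✓ 11110✓ 11111✓
Round 1: -0010 -0100 0-010 0-101 00-00 000-0 0010- 1-001 1-100 100-1 1001- 11-00 1100- 111-0 1111-
PIs = {-0010, -0100, 0-010, 0-101, 00-00, 000-0, 0010-, 1-001, 1-100, 100-1, 1001-, 11-00, 1100-, 111-0, 1111-}
Coverage chart:
  m0: 00-00,000-0
  m2: -0010,0-010,000-0
  m4: -0100,00-00,0010-
  m5: 0-101,0010-
  m13: 0-101 ←essential
  m17: 1-001,100-1
  m19: 100-1,1001-
  m20: -0100,1-100
  m24: 11-00,1100-
  m30: 111-0,1111-
  m31: 1111- ←essential
Essential: 0-101, 1111-

YES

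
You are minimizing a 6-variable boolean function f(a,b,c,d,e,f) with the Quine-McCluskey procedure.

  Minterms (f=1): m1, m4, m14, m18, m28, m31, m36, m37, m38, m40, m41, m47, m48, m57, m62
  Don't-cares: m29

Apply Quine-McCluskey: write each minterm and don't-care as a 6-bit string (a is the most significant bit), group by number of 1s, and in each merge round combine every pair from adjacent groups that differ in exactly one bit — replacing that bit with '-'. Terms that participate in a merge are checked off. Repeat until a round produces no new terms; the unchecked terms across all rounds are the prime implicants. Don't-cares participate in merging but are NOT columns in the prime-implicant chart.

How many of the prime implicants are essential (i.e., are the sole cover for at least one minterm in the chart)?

13

[col 0] 000001, 000100*, 001110, 010010, 011100*, 011101*, 011111*, 100100*, 100101*, 100110*, 101000*, 101001*, 101111, 110000, 111001*, 111110
[col 1] -00100, 0111-1, 01110-, 1-1001, 1001-0, 10010-, 10100-
Prime implicants: -00100, 000001, 001110, 010010, 0111-1, 01110-, 1-1001, 1001-0, 10010-, 10100-, 101111, 110000, 111110
PI chart (minterm → PIs covering it):
  1 | 000001  (sole → essential)
  4 | -00100  (sole → essential)
  14 | 001110  (sole → essential)
  18 | 010010  (sole → essential)
  28 | 01110-  (sole → essential)
  31 | 0111-1  (sole → essential)
  36 | -00100,1001-0,10010-
  37 | 10010-  (sole → essential)
  38 | 1001-0  (sole → essential)
  40 | 10100-  (sole → essential)
  41 | 1-1001,10100-
  47 | 101111  (sole → essential)
  48 | 110000  (sole → essential)
  57 | 1-1001  (sole → essential)
  62 | 111110  (sole → essential)
Essential prime implicants: -00100, 000001, 001110, 010010, 0111-1, 01110-, 1-1001, 1001-0, 10010-, 10100-, 101111, 110000, 111110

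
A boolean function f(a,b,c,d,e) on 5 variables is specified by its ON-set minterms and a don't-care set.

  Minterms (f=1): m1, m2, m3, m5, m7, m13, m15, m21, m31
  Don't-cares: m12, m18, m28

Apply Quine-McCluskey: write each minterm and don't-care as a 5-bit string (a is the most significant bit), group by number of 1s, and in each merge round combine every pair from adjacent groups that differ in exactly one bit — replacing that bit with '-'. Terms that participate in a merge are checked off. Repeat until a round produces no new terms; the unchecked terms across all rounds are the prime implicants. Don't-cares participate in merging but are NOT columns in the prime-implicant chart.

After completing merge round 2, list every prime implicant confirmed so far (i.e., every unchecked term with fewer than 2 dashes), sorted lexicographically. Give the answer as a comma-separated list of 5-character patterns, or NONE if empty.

Round 0: 00001✓ 00010✓ 00011✓ 00101✓ 00111✓ 01100✓ 01101✓ 01111✓ 10010✓ 10101✓ 11100✓ 11111✓
Round 1: -0010 -0101 -1100 -1111 0-101✓ 0-111✓ 00-01✓ 00-11✓ 000-1✓ 0001- 001-1✓ 011-1✓ 0110-
Round 2: 0-1-1 00--1
PIs = {-0010, -0101, -1100, -1111, 0-1-1, 00--1, 0001-, 0110-}

-0010, -0101, -1100, -1111, 0001-, 0110-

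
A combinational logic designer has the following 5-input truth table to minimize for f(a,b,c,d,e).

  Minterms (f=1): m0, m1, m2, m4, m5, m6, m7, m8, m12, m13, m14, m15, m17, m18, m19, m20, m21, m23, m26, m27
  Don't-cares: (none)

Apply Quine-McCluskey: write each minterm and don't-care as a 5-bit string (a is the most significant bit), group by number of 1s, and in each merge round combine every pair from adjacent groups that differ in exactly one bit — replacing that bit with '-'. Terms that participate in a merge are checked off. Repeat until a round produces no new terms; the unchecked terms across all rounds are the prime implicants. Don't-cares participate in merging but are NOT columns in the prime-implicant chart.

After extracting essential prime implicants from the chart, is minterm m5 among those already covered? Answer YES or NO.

[col 0] 00000*, 00001*, 00010*, 00100*, 00101*, 00110*, 00111*, 01000*, 01100*, 01101*, 01110*, 01111*, 10001*, 10010*, 10011*, 10100*, 10101*, 10111*, 11010*, 11011*
[col 1] -0001*, -0010, -0100*, -0101*, -0111*, 0-000*, 0-100*, 0-101*, 0-110*, 0-111*, 00-00*, 00-01*, 00-10*, 000-0*, 0000-*, 001-0*, 001-1*, 0010-*, 0011-*, 01-00*, 011-0*, 011-1*, 0110-*, 0111-*, 1-010*, 1-011*, 10-01*, 10-11*, 100-1*, 1001-*, 101-1*, 1010-*, 1101-*
[col 2] -0-01, -01-1, -010-, 0--00, 0-1-0*, 0-1-1*, 0-10-*, 0-11-*, 00--0, 00-0-, 001--*, 011--*, 1-01-, 10--1
[col 3] 0-1--
Prime implicants: -0-01, -0010, -01-1, -010-, 0--00, 0-1--, 00--0, 00-0-, 1-01-, 10--1
PI chart (minterm → PIs covering it):
  0 | 0--00,00--0,00-0-
  1 | -0-01,00-0-
  2 | -0010,00--0
  4 | -010-,0--00,0-1--,00--0,00-0-
  5 | -0-01,-01-1,-010-,0-1--,00-0-
  6 | 0-1--,00--0
  7 | -01-1,0-1--
  8 | 0--00  (sole → essential)
  12 | 0--00,0-1--
  13 | 0-1--  (sole → essential)
  14 | 0-1--  (sole → essential)
  15 | 0-1--  (sole → essential)
  17 | -0-01,10--1
  18 | -0010,1-01-
  19 | 1-01-,10--1
  20 | -010-  (sole → essential)
  21 | -0-01,-01-1,-010-,10--1
  23 | -01-1,10--1
  26 | 1-01-  (sole → essential)
  27 | 1-01-  (sole → essential)
Essential prime implicants: -010-, 0--00, 0-1--, 1-01-

YES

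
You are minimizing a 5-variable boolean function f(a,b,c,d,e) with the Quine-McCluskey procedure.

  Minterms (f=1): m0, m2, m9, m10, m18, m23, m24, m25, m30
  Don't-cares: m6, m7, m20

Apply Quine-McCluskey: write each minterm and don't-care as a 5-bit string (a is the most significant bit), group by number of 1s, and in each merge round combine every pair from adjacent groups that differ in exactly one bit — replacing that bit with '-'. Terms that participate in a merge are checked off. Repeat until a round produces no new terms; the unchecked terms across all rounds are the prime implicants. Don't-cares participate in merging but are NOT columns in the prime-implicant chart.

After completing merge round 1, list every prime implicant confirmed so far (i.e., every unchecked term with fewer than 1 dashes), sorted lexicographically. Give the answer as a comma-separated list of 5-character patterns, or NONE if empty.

10100, 11110

Round 0: 00000✓ 00010✓ 00110✓ 00111✓ 01001✓ 01010✓ 10010✓ 10100 10111✓ 11000✓ 11001✓ 11110
Round 1: -0010 -0111 -1001 0-010 00-10 000-0 0011- 1100-
PIs = {-0010, -0111, -1001, 0-010, 00-10, 000-0, 0011-, 10100, 1100-, 11110}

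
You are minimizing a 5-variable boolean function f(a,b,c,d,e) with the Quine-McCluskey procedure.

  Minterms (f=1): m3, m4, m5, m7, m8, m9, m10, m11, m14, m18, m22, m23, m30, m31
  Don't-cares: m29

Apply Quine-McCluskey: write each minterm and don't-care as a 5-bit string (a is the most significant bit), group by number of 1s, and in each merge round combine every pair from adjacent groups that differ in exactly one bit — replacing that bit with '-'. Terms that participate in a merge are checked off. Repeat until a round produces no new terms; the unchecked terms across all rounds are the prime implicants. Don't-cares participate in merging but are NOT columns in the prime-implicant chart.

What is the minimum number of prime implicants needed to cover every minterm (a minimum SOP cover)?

size-2^0 implicants → 00011(✓)  00100(✓)  00101(✓)  00111(✓)  01000(✓)  01001(✓)  01010(✓)  01011(✓)  01110(✓)  10010(✓)  10110(✓)  10111(✓)  11101(✓)  11110(✓)  11111(✓)
size-2^1 implicants → -0111  -1110  0-011  00-11  001-1  0010-  01-10  010-0(✓)  010-1(✓)  0100-(✓)  0101-(✓)  1-110(✓)  1-111(✓)  10-10  1011-(✓)  111-1  1111-(✓)
size-2^2 implicants → 010--  1-11-
Unchecked terms (primes): -0111, -1110, 0-011, 00-11, 001-1, 0010-, 01-10, 010--, 1-11-, 10-10, 111-1
Minterm coverage:
  m3 ⊆ 0-011,00-11
  m4 ⊆ 0010- [E]
  m5 ⊆ 001-1,0010-
  m7 ⊆ -0111,00-11,001-1
  m8 ⊆ 010-- [E]
  m9 ⊆ 010-- [E]
  m10 ⊆ 01-10,010--
  m11 ⊆ 0-011,010--
  m14 ⊆ -1110,01-10
  m18 ⊆ 10-10 [E]
  m22 ⊆ 1-11-,10-10
  m23 ⊆ -0111,1-11-
  m30 ⊆ -1110,1-11-
  m31 ⊆ 1-11-,111-1
E = {0010-, 010--, 10-10}
Petrick residual → -1110, 00-11, 1-11-
Cover = bcde' + a'b'de + a'b'cd' + a'bc' + acd + ab'de'  |cover|=6

6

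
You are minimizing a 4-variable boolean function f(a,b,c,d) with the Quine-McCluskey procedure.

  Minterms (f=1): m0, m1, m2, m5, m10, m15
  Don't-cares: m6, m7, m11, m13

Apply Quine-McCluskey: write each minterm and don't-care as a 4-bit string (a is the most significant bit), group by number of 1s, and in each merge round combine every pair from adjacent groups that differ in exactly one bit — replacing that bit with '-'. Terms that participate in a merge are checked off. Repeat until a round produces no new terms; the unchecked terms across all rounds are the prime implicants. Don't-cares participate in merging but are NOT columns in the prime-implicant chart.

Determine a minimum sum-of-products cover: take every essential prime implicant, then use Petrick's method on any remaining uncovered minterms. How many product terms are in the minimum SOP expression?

3

[col 0] 0000*, 0001*, 0010*, 0101*, 0110*, 0111*, 1010*, 1011*, 1101*, 1111*
[col 1] -010, -101*, -111*, 0-01, 0-10, 00-0, 000-, 01-1*, 011-, 1-11, 101-, 11-1*
[col 2] -1-1
Prime implicants: -010, -1-1, 0-01, 0-10, 00-0, 000-, 011-, 1-11, 101-
PI chart (minterm → PIs covering it):
  0 | 00-0,000-
  1 | 0-01,000-
  2 | -010,0-10,00-0
  5 | -1-1,0-01
  10 | -010,101-
  15 | -1-1,1-11
(no essential prime implicants)
Petrick residual → -010, -1-1, 000-
Minimum SOP uses 3 PIs: b'cd' + bd + a'b'c'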